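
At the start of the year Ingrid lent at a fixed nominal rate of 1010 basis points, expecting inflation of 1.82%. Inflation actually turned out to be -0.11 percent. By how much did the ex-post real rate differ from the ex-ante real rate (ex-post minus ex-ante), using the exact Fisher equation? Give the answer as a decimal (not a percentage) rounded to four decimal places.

Ex-ante: (1 + 0.1010)/(1 + 0.0182) − 1 = 8.1320%
Ex-post: (1 + 0.1010)/(1 − 0.0011) − 1 = 10.2212%
Difference (ex-post − ex-ante) = 2.0892% → 0.0209.

0.0209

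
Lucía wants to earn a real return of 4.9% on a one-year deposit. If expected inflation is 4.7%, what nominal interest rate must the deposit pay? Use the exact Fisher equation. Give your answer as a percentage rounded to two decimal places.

9.83%

(1 + i) = (1 + r)(1 + π) = 1.04900 × 1.04700 = 1.098303
i = 1.098303 − 1, so the required nominal rate is 9.83%.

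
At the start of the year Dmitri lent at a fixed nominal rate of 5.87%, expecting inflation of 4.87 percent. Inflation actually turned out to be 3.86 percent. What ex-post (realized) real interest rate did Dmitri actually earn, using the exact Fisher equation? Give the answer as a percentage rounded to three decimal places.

Ex-post: (1 + 0.0587)/(1 + 0.0386) − 1 = 1.9353%
So the realized real rate is 1.935%.

1.935%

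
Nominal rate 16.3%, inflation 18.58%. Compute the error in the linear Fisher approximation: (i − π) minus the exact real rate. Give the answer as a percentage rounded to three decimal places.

-0.357%

Approximate: r ≈ 16.300% − 18.580% = -2.2800%
Exact: (1 + 0.1630)/(1 + 0.1858) − 1 = -1.9228%
Error = -2.2800% − (-1.9228%) = -0.3572% → -0.357%.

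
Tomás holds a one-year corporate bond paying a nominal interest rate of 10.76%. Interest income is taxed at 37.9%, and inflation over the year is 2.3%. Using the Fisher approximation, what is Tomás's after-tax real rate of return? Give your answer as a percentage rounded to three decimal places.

After-tax nominal return = 10.76% × (1 − 0.379) = 6.68196%.
r ≈ 6.68196% − 2.3% → 4.382%.

4.382%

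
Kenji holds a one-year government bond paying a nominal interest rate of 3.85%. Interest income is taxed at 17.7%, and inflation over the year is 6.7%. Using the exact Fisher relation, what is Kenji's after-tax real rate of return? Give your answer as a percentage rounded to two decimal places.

After-tax nominal return = 3.85% × (1 − 0.177) = 3.16855%.
1 + r = 1.0316855 / 1.06700 = 0.966903
After-tax real rate = 0.966903 − 1 → -3.31%.

-3.31%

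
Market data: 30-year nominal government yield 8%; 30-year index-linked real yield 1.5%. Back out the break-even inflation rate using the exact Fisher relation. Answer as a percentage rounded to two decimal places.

6.40%

(1 + π) = (1 + i)/(1 + r) = 1.08000 / 1.01500 = 1.064039
Break-even inflation = 1.064039 − 1 → 6.40%.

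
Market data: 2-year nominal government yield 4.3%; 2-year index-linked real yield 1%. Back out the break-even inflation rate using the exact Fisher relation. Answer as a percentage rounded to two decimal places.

3.27%

(1 + π) = (1 + i)/(1 + r) = 1.04300 / 1.01000 = 1.032673
Break-even inflation = 1.032673 − 1 → 3.27%.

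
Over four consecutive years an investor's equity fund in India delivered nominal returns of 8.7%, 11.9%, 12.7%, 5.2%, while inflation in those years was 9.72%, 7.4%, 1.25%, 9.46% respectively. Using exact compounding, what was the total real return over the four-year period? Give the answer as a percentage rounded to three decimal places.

10.423%

Compound the nominal returns: 1.0870 × 1.1190 × 1.1270 × 1.0520 = 1.442113.
Compound inflation: 1.0972 × 1.0740 × 1.0125 × 1.0946 = 1.305992.
Deflate: 1.442113 / 1.305992 = 1.104228.
Total real return = 1.104228 − 1 → 10.423%.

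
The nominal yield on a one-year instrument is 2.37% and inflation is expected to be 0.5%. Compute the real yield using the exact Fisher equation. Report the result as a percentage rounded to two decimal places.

By the Fisher relation, 1 + r = (1 + i)/(1 + π).
1 + r = 1.02370 / 1.00500 = 1.018607
r = 1.018607 − 1 = 1.8607%, i.e. 1.86%.

1.86%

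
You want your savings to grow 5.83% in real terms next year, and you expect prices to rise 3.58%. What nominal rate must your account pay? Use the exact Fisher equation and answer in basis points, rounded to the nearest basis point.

962 basis points

(1 + i) = (1 + r)(1 + π) = 1.05830 × 1.03580 = 1.09618714
i = 1.09618714 − 1, so the required nominal rate is 962 basis points.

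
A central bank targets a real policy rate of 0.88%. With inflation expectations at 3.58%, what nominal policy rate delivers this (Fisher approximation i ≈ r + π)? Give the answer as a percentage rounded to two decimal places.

i ≈ r + π = 0.88% + 3.58% = 4.46%.

4.46%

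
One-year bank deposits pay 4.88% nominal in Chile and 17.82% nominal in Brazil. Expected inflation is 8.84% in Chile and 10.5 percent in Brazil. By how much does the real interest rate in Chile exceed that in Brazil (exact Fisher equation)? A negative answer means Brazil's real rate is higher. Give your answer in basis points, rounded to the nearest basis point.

-1026 basis points

Chile: (1 + 0.0488)/(1 + 0.0884) − 1 = -3.6384%
Brazil: (1 + 0.1782)/(1 + 0.1050) − 1 = 6.6244%
Differential = -3.6384% − 6.6244% = -10.2628% → -1026 basis points.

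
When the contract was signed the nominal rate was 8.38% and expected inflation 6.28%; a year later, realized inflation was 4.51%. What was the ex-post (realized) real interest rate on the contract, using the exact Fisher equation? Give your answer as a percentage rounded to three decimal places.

3.703%

Ex-post: (1 + 0.0838)/(1 + 0.0451) − 1 = 3.7030%
So the realized real rate is 3.703%.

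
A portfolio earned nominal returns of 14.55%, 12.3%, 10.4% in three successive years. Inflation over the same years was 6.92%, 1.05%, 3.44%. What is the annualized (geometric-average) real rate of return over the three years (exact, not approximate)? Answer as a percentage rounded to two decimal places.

8.31%

Compound the nominal returns: 1.1455 × 1.1230 × 1.1040 = 1.42018174.
Compound inflation: 1.0692 × 1.0105 × 1.0344 = 1.11759328.
Deflate: 1.42018174 / 1.11759328 = 1.27075007.
Annualized real rate = 1.27075007^(1/3) − 1 = 8.3145% → 8.31%.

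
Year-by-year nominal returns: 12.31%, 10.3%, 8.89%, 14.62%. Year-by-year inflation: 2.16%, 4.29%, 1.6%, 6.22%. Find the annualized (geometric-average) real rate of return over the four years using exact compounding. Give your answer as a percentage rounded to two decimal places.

Nominal growth factor = 1.1231 × 1.1030 × 1.0889 × 1.1462 = 1.54611695
Price-level growth factor = 1.0216 × 1.0429 × 1.0160 × 1.0622 = 1.14980332
Real growth factor = 1.54611695 / 1.14980332 = 1.34467950
Annualized real rate = 1.34467950^(1/4) − 1 = 7.6849% → 7.68%.

7.68%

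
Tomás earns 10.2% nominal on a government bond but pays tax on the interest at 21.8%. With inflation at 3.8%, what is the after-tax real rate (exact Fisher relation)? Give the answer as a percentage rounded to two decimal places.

After-tax nominal return = 10.2% × (1 − 0.218) = 7.9764%.
1 + r = 1.079764 / 1.03800 = 1.040235
After-tax real rate = 1.040235 − 1 → 4.02%.

4.02%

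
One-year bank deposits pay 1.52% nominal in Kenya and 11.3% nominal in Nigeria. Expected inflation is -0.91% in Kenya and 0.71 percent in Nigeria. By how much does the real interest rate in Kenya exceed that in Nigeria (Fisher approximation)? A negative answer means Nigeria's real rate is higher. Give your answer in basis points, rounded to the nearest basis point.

Kenya: 1.52% − (-0.91%) = 2.430%
Nigeria: 11.3% − 0.71% = 10.590%
Differential = -8.160% → -816 basis points.

-816 basis points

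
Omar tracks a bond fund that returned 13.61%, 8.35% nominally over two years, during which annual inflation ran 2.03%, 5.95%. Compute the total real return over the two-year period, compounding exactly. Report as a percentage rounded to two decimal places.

13.87%

Nominal growth factor = 1.1361 × 1.0835 = 1.230964
Price-level growth factor = 1.0203 × 1.0595 = 1.081008
Real growth factor = 1.230964 / 1.081008 = 1.138719
Total real return = 1.138719 − 1 → 13.87%.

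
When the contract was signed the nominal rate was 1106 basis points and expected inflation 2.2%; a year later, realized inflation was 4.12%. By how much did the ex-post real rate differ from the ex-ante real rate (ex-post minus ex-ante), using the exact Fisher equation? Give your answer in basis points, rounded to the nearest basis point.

-200 basis points

Ex-ante: (1 + 0.1106)/(1 + 0.0220) − 1 = 8.6693%
Ex-post: (1 + 0.1106)/(1 + 0.0412) − 1 = 6.6654%
Difference (ex-post − ex-ante) = -2.0039% → -200 basis points.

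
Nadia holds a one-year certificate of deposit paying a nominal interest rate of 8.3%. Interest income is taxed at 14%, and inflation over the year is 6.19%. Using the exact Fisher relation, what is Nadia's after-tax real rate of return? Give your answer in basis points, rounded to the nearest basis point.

After-tax nominal return = 8.3% × (1 − 0.14) = 7.1380%.
1 + r = 1.07138 / 1.06190 = 1.008927
After-tax real rate = 1.008927 − 1 → 89 basis points.

89 basis points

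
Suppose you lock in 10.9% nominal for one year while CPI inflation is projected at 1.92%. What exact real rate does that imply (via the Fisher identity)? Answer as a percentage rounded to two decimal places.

8.81%

1 + r = 1.10900 / 1.01920 = 1.088108
r = 1.088108 − 1 = 8.8108%, i.e. 8.81%.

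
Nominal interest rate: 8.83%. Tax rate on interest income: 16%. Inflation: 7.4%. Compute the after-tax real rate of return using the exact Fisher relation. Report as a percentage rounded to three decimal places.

After-tax nominal return = 8.83% × (1 − 0.16) = 7.4172%.
1 + r = 1.074172 / 1.07400 = 1.000160
After-tax real rate = 1.000160 − 1 → 0.016%.

0.016%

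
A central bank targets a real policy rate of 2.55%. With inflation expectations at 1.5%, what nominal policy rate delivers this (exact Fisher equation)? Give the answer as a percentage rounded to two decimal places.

4.09%

(1 + i) = (1 + r)(1 + π) = 1.02550 × 1.01500 = 1.0408825
i = 1.0408825 − 1, so the required nominal rate is 4.09%.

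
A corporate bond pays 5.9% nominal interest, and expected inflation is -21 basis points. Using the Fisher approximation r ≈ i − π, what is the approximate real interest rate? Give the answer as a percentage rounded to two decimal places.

r ≈ i − π = 5.9% − (-0.21%) = 6.11%.

6.11%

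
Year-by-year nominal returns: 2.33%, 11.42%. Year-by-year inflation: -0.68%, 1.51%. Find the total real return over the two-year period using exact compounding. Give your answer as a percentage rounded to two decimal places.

Compound the nominal returns: 1.0233 × 1.1142 = 1.140161.
Compound inflation: 0.9932 × 1.0151 = 1.008197.
Deflate: 1.140161 / 1.008197 = 1.130891.
Total real return = 1.130891 − 1 → 13.09%.

13.09%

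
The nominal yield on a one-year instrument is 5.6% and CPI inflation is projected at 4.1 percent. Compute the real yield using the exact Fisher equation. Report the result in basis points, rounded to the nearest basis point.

144 basis points

By the Fisher relation, 1 + r = (1 + i)/(1 + π).
1 + r = 1.05600 / 1.04100 = 1.014409
r = 1.014409 − 1 = 1.4409%, i.e. 144 basis points.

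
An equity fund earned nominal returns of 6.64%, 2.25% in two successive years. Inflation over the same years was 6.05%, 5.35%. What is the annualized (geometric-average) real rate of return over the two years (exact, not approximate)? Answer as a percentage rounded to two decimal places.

Nominal growth factor = 1.0664 × 1.0225 = 1.09039400
Price-level growth factor = 1.0605 × 1.0535 = 1.11723675
Real growth factor = 1.09039400 / 1.11723675 = 0.97597398
Annualized real rate = 0.97597398^(1/2) − 1 = -1.2086% → -1.21%.

-1.21%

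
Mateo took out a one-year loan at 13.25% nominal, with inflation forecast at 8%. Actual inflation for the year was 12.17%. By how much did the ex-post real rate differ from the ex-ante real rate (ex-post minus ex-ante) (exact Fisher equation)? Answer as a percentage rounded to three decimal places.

-3.898%

Ex-ante: (1 + 0.1325)/(1 + 0.0800) − 1 = 4.8611%
Ex-post: (1 + 0.1325)/(1 + 0.1217) − 1 = 0.9628%
Difference (ex-post − ex-ante) = -3.8983% → -3.898%.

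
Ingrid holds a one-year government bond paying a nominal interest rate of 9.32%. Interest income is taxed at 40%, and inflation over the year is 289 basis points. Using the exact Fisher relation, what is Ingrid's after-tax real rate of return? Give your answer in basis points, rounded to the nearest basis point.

After-tax nominal return = 9.32% × (1 − 0.4) = 5.5920%.
1 + r = 1.05592 / 1.02890 = 1.026261
After-tax real rate = 1.026261 − 1 → 263 basis points.

263 basis points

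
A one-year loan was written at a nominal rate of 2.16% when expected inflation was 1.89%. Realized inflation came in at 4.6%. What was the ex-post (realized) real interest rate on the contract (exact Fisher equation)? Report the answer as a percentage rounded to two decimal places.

Ex-post: (1 + 0.0216)/(1 + 0.0460) − 1 = -2.3327%
So the realized real rate is -2.33%.

-2.33%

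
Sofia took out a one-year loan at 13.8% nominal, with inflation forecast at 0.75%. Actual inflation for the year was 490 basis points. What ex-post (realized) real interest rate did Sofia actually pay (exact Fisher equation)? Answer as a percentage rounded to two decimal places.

Ex-post: (1 + 0.1380)/(1 + 0.0490) − 1 = 8.4843%
So the realized real rate is 8.48%.

8.48%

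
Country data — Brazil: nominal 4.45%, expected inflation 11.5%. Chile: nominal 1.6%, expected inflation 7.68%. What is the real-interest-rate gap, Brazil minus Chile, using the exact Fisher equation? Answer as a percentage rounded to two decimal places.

-0.68%

Brazil: (1 + 0.0445)/(1 + 0.1150) − 1 = -6.3229%
Chile: (1 + 0.0160)/(1 + 0.0768) − 1 = -5.6464%
Differential = -6.3229% − (-5.6464%) = -0.6765% → -0.68%.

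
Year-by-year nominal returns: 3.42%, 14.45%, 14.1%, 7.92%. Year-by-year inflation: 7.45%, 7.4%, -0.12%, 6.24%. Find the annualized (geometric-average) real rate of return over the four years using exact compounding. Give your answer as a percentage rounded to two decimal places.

4.45%

Nominal growth factor = 1.0342 × 1.1445 × 1.1410 × 1.0792 = 1.45749781
Price-level growth factor = 1.0745 × 1.0740 × 0.9988 × 1.0624 = 1.22455218
Real growth factor = 1.45749781 / 1.22455218 = 1.19022924
Annualized real rate = 1.19022924^(1/4) − 1 = 4.4498% → 4.45%.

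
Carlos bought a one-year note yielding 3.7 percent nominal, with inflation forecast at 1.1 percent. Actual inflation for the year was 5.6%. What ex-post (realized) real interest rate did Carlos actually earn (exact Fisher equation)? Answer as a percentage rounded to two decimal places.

Ex-post: (1 + 0.0370)/(1 + 0.0560) − 1 = -1.7992%
So the realized real rate is -1.80%.

-1.80%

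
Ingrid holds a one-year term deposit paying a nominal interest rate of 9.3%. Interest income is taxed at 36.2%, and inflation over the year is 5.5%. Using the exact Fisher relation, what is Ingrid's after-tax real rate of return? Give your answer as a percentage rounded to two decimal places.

After-tax nominal return = 9.3% × (1 − 0.362) = 5.9334%.
1 + r = 1.059334 / 1.05500 = 1.004108
After-tax real rate = 1.004108 − 1 → 0.41%.

0.41%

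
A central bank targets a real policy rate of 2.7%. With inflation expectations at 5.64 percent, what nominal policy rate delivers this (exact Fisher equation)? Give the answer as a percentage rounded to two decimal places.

8.49%

(1 + i) = (1 + r)(1 + π) = 1.02700 × 1.05640 = 1.0849228
i = 1.0849228 − 1, so the required nominal rate is 8.49%.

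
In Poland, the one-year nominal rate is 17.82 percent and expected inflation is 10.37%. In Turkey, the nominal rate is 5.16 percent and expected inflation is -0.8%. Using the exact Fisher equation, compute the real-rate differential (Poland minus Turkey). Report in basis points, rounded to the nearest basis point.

Poland: (1 + 0.1782)/(1 + 0.1037) − 1 = 6.7500%
Turkey: (1 + 0.0516)/(1 − 0.0080) − 1 = 6.0081%
Differential = 6.7500% − 6.0081% = 0.7420% → 74 basis points.

74 basis points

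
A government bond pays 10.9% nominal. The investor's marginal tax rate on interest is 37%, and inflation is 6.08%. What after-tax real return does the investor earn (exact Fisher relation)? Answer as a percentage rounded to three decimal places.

0.742%

After-tax nominal return = 10.9% × (1 − 0.37) = 6.8670%.
1 + r = 1.06867 / 1.06080 = 1.007419
After-tax real rate = 1.007419 − 1 → 0.742%.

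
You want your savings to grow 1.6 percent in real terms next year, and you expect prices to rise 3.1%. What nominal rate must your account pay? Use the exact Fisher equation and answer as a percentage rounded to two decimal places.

4.75%

(1 + i) = (1 + r)(1 + π) = 1.01600 × 1.03100 = 1.047496
i = 1.047496 − 1, so the required nominal rate is 4.75%.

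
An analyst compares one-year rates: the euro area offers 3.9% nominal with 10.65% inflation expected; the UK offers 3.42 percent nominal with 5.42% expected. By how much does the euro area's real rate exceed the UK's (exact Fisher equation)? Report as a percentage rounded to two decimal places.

The euro area: (1 + 0.0390)/(1 + 0.1065) − 1 = -6.1003%
The UK: (1 + 0.0342)/(1 + 0.0542) − 1 = -1.8972%
Differential = -6.1003% − (-1.8972%) = -4.2031% → -4.20%.

-4.20%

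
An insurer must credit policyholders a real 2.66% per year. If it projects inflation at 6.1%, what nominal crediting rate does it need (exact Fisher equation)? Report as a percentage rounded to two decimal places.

8.92%

(1 + i) = (1 + r)(1 + π) = 1.02660 × 1.06100 = 1.0892226
i = 1.0892226 − 1, so the required nominal rate is 8.92%.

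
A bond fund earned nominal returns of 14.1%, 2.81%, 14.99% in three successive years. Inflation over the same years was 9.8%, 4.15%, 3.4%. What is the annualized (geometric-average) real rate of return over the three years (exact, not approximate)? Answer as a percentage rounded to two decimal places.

Compound the nominal returns: 1.1410 × 1.0281 × 1.1499 = 1.34890411.
Compound inflation: 1.0980 × 1.0415 × 1.0340 = 1.18244828.
Deflate: 1.34890411 / 1.18244828 = 1.14077219.
Annualized real rate = 1.14077219^(1/3) − 1 = 4.4880% → 4.49%.

4.49%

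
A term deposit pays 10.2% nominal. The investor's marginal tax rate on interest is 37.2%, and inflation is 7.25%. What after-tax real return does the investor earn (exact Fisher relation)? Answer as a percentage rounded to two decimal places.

-0.79%

After-tax nominal return = 10.2% × (1 − 0.372) = 6.4056%.
1 + r = 1.064056 / 1.07250 = 0.992127
After-tax real rate = 0.992127 − 1 → -0.79%.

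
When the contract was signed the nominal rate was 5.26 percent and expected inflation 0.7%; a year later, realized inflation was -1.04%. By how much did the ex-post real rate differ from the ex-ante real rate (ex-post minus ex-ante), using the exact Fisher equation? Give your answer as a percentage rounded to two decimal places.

Ex-ante: (1 + 0.0526)/(1 + 0.0070) − 1 = 4.5283%
Ex-post: (1 + 0.0526)/(1 − 0.0104) − 1 = 6.3662%
Difference (ex-post − ex-ante) = 1.8379% → 1.84%.

1.84%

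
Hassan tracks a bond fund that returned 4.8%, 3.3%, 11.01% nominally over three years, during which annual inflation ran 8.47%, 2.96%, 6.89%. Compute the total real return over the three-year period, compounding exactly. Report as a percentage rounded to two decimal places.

Compound the nominal returns: 1.0480 × 1.0330 × 1.1101 = 1.201776.
Compound inflation: 1.0847 × 1.0296 × 1.0689 = 1.193755.
Deflate: 1.201776 / 1.193755 = 1.006719.
Total real return = 1.006719 − 1 → 0.67%.

0.67%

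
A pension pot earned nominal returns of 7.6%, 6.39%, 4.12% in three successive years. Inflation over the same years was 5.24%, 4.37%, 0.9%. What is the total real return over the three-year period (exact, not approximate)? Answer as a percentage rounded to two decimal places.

Nominal growth factor = 1.0760 × 1.0639 × 1.0412 = 1.191920
Price-level growth factor = 1.0524 × 1.0437 × 1.0090 = 1.108275
Real growth factor = 1.191920 / 1.108275 = 1.075473
Total real return = 1.075473 − 1 → 7.55%.

7.55%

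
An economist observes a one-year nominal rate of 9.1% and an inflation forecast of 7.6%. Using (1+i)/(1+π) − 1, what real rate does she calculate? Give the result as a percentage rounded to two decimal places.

By the Fisher relation, 1 + r = (1 + i)/(1 + π).
1 + r = 1.09100 / 1.07600 = 1.013941
r = 1.013941 − 1 = 1.3941%, i.e. 1.39%.

1.39%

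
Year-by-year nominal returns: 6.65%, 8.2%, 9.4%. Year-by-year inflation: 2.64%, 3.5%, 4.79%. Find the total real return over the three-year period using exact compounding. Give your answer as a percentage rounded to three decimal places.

13.404%

Nominal growth factor = 1.0665 × 1.0820 × 1.0940 = 1.262425
Price-level growth factor = 1.0264 × 1.0350 × 1.0479 = 1.113209
Real growth factor = 1.262425 / 1.113209 = 1.134041
Total real return = 1.134041 − 1 → 13.404%.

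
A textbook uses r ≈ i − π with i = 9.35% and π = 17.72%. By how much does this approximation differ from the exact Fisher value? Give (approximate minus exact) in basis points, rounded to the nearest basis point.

Approximate: r ≈ 9.350% − 17.720% = -8.3700%
Exact: (1 + 0.0935)/(1 + 0.1772) − 1 = -7.1101%
Error = -8.3700% − (-7.1101%) = -1.2599% → -126 basis points.

-126 basis points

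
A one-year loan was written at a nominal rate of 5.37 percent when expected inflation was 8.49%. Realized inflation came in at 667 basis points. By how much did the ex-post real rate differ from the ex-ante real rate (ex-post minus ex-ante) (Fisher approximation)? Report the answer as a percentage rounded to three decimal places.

1.820%

Ex-ante: 5.37% − 8.49% = -3.120%
Ex-post: 5.37% − 6.67% = -1.300%
Difference (ex-post − ex-ante) = 1.8200% → 1.820%.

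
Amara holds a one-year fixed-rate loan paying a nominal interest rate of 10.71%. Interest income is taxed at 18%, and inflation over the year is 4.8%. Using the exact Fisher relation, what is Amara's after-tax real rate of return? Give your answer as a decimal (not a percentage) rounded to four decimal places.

After-tax nominal return = 10.71% × (1 − 0.18) = 8.7822%.
1 + r = 1.087822 / 1.04800 = 1.037998
After-tax real rate = 1.037998 − 1 → 0.0380.

0.0380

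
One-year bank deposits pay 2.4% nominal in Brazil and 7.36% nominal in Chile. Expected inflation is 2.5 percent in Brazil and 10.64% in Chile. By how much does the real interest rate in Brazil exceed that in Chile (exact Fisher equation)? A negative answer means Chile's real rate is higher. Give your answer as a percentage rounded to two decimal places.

2.87%

Brazil: (1 + 0.0240)/(1 + 0.0250) − 1 = -0.0976%
Chile: (1 + 0.0736)/(1 + 0.1064) − 1 = -2.9646%
Differential = -0.0976% − (-2.9646%) = 2.8670% → 2.87%.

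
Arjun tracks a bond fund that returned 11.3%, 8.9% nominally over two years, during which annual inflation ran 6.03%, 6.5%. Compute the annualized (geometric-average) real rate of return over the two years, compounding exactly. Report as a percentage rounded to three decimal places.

Compound the nominal returns: 1.1130 × 1.0890 = 1.21205700.
Compound inflation: 1.0603 × 1.0650 = 1.12921950.
Deflate: 1.21205700 / 1.12921950 = 1.07335819.
Annualized real rate = 1.07335819^(1/2) − 1 = 3.6030% → 3.603%.

3.603%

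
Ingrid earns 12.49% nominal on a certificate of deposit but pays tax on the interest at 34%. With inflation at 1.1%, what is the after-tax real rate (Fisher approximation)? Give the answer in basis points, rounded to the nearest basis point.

714 basis points

After-tax nominal return = 12.49% × (1 − 0.34) = 8.2434%.
r ≈ 8.2434% − 1.1% → 714 basis points.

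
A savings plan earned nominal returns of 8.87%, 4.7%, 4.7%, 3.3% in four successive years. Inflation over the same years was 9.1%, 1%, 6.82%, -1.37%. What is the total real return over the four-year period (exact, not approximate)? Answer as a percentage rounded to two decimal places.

Nominal growth factor = 1.0887 × 1.0470 × 1.0470 × 1.0330 = 1.232826
Price-level growth factor = 1.0910 × 1.0100 × 1.0682 × 0.9863 = 1.160935
Real growth factor = 1.232826 / 1.160935 = 1.061926
Total real return = 1.061926 − 1 → 6.19%.

6.19%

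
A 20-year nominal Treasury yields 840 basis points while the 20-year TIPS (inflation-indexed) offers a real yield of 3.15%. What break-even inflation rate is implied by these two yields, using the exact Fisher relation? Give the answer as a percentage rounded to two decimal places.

(1 + π) = (1 + i)/(1 + r) = 1.08400 / 1.03150 = 1.050897
Break-even inflation = 1.050897 − 1 → 5.09%.

5.09%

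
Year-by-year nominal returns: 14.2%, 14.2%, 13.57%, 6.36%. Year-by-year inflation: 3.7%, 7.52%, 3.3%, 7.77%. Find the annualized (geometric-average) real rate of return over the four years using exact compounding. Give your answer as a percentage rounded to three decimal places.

Nominal growth factor = 1.1420 × 1.1420 × 1.1357 × 1.0636 = 1.575339499
Price-level growth factor = 1.0370 × 1.0752 × 1.0330 × 1.0777 = 1.241269878
Real growth factor = 1.575339499 / 1.241269878 = 1.269135364
Annualized real rate = 1.269135364^(1/4) − 1 = 6.13949% → 6.139%.

6.139%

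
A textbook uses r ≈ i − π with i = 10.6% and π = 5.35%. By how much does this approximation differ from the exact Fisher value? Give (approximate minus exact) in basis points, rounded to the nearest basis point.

Approximate: r ≈ 10.600% − 5.350% = 5.2500%
Exact: (1 + 0.1060)/(1 + 0.0535) − 1 = 4.9834%
Error = 5.2500% − 4.9834% = 0.2666% → 27 basis points.

27 basis points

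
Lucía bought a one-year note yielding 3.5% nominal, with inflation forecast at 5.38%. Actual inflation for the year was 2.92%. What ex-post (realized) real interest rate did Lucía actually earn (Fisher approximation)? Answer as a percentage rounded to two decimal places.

0.58%

Ex-post: 3.5% − 2.92% = 0.580%
So the realized real rate is 0.58%.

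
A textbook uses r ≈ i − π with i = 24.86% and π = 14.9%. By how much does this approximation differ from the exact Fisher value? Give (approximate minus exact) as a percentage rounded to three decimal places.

1.292%

Approximate: r ≈ 24.860% − 14.900% = 9.9600%
Exact: (1 + 0.2486)/(1 + 0.1490) − 1 = 8.6684%
Error = 9.9600% − 8.6684% = 1.2916% → 1.292%.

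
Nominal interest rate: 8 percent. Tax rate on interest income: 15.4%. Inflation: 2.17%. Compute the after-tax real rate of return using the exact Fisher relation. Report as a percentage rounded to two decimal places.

4.50%

After-tax nominal return = 8% × (1 − 0.154) = 6.7680%.
1 + r = 1.06768 / 1.02170 = 1.045003
After-tax real rate = 1.045003 − 1 → 4.50%.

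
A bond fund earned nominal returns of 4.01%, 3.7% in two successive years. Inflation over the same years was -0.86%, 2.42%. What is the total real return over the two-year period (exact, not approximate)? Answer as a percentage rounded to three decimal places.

Nominal growth factor = 1.0401 × 1.0370 = 1.078584
Price-level growth factor = 0.9914 × 1.0242 = 1.015392
Real growth factor = 1.078584 / 1.015392 = 1.062234
Total real return = 1.062234 − 1 → 6.223%.

6.223%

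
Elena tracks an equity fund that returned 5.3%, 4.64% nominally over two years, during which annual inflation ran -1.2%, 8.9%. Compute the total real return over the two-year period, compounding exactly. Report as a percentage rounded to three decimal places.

Nominal growth factor = 1.0530 × 1.0464 = 1.101859
Price-level growth factor = 0.9880 × 1.0890 = 1.075932
Real growth factor = 1.101859 / 1.075932 = 1.024097
Total real return = 1.024097 − 1 → 2.410%.

2.410%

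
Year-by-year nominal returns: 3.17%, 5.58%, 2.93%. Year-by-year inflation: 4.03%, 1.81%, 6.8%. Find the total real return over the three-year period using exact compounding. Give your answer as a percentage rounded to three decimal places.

-0.881%

Nominal growth factor = 1.0317 × 1.0558 × 1.0293 = 1.121184
Price-level growth factor = 1.0403 × 1.0181 × 1.0680 = 1.131150
Real growth factor = 1.121184 / 1.131150 = 0.991190
Total real return = 0.991190 − 1 → -0.881%.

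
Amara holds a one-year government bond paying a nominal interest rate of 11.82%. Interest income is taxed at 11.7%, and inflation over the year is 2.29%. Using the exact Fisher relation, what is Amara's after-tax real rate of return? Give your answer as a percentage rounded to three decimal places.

After-tax nominal return = 11.82% × (1 − 0.117) = 10.43706%.
1 + r = 1.1043706 / 1.02290 = 1.079647
After-tax real rate = 1.079647 − 1 → 7.965%.

7.965%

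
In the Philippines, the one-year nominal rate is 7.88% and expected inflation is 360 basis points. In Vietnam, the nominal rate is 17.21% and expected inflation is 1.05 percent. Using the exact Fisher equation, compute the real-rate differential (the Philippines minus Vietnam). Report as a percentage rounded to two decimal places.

-11.86%

The Philippines: (1 + 0.0788)/(1 + 0.0360) − 1 = 4.1313%
Vietnam: (1 + 0.1721)/(1 + 0.0105) − 1 = 15.9921%
Differential = 4.1313% − 15.9921% = -11.8608% → -11.86%.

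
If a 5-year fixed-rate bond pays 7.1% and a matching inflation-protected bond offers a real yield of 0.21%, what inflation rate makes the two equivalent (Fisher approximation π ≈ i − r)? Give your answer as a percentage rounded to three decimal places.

π ≈ i − r = 7.1% − 0.21% → 6.890%.

6.890%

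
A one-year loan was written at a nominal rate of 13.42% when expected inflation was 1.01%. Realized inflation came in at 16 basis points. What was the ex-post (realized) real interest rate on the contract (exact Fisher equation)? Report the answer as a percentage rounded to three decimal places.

Ex-post: (1 + 0.1342)/(1 + 0.0016) − 1 = 13.2388%
So the realized real rate is 13.239%.

13.239%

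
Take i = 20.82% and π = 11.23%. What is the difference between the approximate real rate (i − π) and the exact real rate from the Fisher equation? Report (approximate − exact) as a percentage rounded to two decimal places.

Approximate: r ≈ 20.820% − 11.230% = 9.5900%
Exact: (1 + 0.2082)/(1 + 0.1123) − 1 = 8.6218%
Error = 9.5900% − 8.6218% = 0.9682% → 0.97%.

0.97%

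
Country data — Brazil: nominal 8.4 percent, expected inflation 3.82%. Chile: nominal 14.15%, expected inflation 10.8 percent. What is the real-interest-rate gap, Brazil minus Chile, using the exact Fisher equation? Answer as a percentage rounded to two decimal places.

Brazil: (1 + 0.0840)/(1 + 0.0382) − 1 = 4.4115%
Chile: (1 + 0.1415)/(1 + 0.1080) − 1 = 3.0235%
Differential = 4.4115% − 3.0235% = 1.3880% → 1.39%.

1.39%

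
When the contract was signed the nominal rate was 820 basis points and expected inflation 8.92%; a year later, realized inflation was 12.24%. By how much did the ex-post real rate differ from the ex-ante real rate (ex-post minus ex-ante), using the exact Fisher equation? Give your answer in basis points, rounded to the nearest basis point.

Ex-ante: (1 + 0.0820)/(1 + 0.0892) − 1 = -0.6610%
Ex-post: (1 + 0.0820)/(1 + 0.1224) − 1 = -3.5994%
Difference (ex-post − ex-ante) = -2.9384% → -294 basis points.

-294 basis points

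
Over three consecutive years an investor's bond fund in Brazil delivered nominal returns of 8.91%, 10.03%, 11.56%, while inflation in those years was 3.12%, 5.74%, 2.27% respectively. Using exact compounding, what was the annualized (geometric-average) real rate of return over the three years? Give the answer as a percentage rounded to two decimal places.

6.23%

Compound the nominal returns: 1.0891 × 1.1003 × 1.1156 = 1.33686446.
Compound inflation: 1.0312 × 1.0574 × 1.0227 = 1.11514275.
Deflate: 1.33686446 / 1.11514275 = 1.19882809.
Annualized real rate = 1.19882809^(1/3) − 1 = 6.2313% → 6.23%.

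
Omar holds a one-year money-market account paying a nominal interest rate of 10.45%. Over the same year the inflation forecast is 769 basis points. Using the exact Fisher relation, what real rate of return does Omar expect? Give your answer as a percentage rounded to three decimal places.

By the Fisher relation, 1 + r = (1 + i)/(1 + π).
1 + r = 1.10450 / 1.07690 = 1.025629
r = 1.025629 − 1 = 2.5629%, i.e. 2.563%.

2.563%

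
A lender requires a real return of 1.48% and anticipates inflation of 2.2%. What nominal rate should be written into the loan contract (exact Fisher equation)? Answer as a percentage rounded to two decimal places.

3.71%

(1 + i) = (1 + r)(1 + π) = 1.01480 × 1.02200 = 1.0371256
i = 1.0371256 − 1, so the required nominal rate is 3.71%.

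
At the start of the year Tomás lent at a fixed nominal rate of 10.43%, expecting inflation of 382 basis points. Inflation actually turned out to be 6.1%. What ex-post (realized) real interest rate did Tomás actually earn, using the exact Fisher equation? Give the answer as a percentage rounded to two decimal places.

4.08%

Ex-post: (1 + 0.1043)/(1 + 0.0610) − 1 = 4.0811%
So the realized real rate is 4.08%.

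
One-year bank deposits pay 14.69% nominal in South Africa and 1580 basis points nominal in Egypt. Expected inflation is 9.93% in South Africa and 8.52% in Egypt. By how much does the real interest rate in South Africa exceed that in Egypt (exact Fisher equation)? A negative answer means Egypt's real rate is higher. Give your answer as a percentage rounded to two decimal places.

South Africa: (1 + 0.1469)/(1 + 0.0993) − 1 = 4.3300%
Egypt: (1 + 0.1580)/(1 + 0.0852) − 1 = 6.7084%
Differential = 4.3300% − 6.7084% = -2.3784% → -2.38%.

-2.38%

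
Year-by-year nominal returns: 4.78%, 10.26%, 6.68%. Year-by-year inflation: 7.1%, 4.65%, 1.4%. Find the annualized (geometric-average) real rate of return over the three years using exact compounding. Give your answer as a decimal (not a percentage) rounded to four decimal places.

0.0274

Compound the nominal returns: 1.0478 × 1.1026 × 1.0668 = 1.23247861.
Compound inflation: 1.0710 × 1.0465 × 1.0140 = 1.13649272.
Deflate: 1.23247861 / 1.13649272 = 1.08445798.
Annualized real rate = 1.08445798^(1/3) − 1 = 2.7395% → 0.0274.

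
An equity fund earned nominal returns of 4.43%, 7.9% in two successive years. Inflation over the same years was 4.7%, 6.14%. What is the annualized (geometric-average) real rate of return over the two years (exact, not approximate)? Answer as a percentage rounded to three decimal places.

Nominal growth factor = 1.0443 × 1.0790 = 1.12679970
Price-level growth factor = 1.0470 × 1.0614 = 1.11128580
Real growth factor = 1.12679970 / 1.11128580 = 1.01396032
Annualized real rate = 1.01396032^(1/2) − 1 = 0.6956% → 0.696%.

0.696%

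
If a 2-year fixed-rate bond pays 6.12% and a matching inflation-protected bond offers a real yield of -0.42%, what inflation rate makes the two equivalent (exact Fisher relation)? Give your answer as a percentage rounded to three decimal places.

6.568%

(1 + π) = (1 + i)/(1 + r) = 1.06120 / 0.99580 = 1.065676
Break-even inflation = 1.065676 − 1 → 6.568%.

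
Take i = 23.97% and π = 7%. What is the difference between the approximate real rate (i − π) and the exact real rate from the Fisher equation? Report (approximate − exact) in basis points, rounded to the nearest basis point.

Approximate: r ≈ 23.970% − 7.000% = 16.9700%
Exact: (1 + 0.2397)/(1 + 0.0700) − 1 = 15.8598%
Error = 16.9700% − 15.8598% = 1.1102% → 111 basis points.

111 basis points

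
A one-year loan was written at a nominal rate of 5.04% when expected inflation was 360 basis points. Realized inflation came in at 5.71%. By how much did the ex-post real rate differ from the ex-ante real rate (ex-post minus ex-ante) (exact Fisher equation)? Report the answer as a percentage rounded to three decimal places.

-2.024%

Ex-ante: (1 + 0.0504)/(1 + 0.0360) − 1 = 1.3900%
Ex-post: (1 + 0.0504)/(1 + 0.0571) − 1 = -0.6338%
Difference (ex-post − ex-ante) = -2.0238% → -2.024%.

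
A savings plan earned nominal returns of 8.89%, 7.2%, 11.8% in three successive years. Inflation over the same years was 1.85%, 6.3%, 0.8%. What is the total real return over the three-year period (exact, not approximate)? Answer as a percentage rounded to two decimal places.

19.58%

Nominal growth factor = 1.0889 × 1.0720 × 1.1180 = 1.305042
Price-level growth factor = 1.0185 × 1.0630 × 1.0080 = 1.091327
Real growth factor = 1.305042 / 1.091327 = 1.195831
Total real return = 1.195831 − 1 → 19.58%.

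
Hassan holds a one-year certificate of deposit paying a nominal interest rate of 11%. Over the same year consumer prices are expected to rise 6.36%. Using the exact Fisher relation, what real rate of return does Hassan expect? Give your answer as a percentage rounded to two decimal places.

4.36%

By the Fisher relation, 1 + r = (1 + i)/(1 + π).
1 + r = 1.11000 / 1.06360 = 1.043625
r = 1.043625 − 1 = 4.3625%, i.e. 4.36%.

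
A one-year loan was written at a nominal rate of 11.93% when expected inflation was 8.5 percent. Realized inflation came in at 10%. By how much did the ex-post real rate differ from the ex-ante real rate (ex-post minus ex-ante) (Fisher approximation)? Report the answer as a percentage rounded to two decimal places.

Ex-ante: 11.93% − 8.5% = 3.430%
Ex-post: 11.93% − 10% = 1.930%
Difference (ex-post − ex-ante) = -1.5000% → -1.50%.

-1.50%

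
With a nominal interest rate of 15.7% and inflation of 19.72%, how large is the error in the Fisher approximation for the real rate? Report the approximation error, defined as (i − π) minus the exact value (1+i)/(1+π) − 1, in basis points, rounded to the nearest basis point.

-66 basis points

Approximate: r ≈ 15.700% − 19.720% = -4.0200%
Exact: (1 + 0.1570)/(1 + 0.1972) − 1 = -3.3578%
Error = -4.0200% − (-3.3578%) = -0.6622% → -66 basis points.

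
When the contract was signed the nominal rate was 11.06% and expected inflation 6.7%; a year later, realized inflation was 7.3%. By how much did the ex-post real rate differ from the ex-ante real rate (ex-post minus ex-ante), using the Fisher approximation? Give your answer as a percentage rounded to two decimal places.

-0.60%

Ex-ante: 11.06% − 6.7% = 4.360%
Ex-post: 11.06% − 7.3% = 3.760%
Difference (ex-post − ex-ante) = -0.6000% → -0.60%.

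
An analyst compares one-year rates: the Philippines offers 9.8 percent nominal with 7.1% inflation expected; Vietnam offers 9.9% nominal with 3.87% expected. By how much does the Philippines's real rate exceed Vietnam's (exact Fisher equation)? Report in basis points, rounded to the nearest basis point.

The Philippines: (1 + 0.0980)/(1 + 0.0710) − 1 = 2.5210%
Vietnam: (1 + 0.0990)/(1 + 0.0387) − 1 = 5.8053%
Differential = 2.5210% − 5.8053% = -3.2843% → -328 basis points.

-328 basis points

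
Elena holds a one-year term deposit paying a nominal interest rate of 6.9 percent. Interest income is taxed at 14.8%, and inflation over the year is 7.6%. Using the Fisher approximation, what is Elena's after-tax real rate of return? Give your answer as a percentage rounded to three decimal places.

-1.721%

After-tax nominal return = 6.9% × (1 − 0.148) = 5.8788%.
r ≈ 5.8788% − 7.6% → -1.721%.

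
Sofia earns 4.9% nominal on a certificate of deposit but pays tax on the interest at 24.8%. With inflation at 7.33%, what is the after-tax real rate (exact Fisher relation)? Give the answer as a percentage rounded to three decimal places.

-3.396%

After-tax nominal return = 4.9% × (1 − 0.248) = 3.6848%.
1 + r = 1.036848 / 1.07330 = 0.966037
After-tax real rate = 0.966037 − 1 → -3.396%.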